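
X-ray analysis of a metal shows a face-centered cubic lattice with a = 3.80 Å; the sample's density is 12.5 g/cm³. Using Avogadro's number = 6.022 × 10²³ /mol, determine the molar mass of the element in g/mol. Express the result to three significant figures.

103 g/mol

An FCC cell has Z = 4 atoms; a = 3.800 × 10^-8 cm.
M = ρ·N_A·a³/Z = 12.5 × 6.022 × 10²³ × 5.487 × 10^-23 / 4 = 103 g/mol.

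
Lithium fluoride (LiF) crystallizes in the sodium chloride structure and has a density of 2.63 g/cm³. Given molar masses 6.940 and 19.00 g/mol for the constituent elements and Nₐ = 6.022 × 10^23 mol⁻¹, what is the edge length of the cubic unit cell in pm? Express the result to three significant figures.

403 pm

M(LiF) = 25.94 g/mol; Z = 4 formula units per cell.
a³ = Z·M/(N_A·ρ) = 4 × 25.94 / (6.022 × 10²³ × 2.63) = 6.551 × 10^-23 cm³, so a = 4.031 × 10^-8 cm = 403 pm.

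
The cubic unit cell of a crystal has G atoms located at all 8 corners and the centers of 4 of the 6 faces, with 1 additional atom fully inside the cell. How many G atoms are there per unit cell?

Corner atoms are shared by 8 cells (1/8 each), face atoms by 2 (1/2 each), interior atoms are unshared.
Net atoms = 8 × 1/8 + 4 × 1/2 + 1 = 1 + 2 + 1 = 4.

4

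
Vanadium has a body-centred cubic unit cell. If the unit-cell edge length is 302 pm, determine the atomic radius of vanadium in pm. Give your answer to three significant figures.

In a BCC lattice, atoms touch along the body diagonal, so √3·a = 4r.
r = √3·a/4 = 1.7321 × 302 / 4 = 131 pm.

131 pm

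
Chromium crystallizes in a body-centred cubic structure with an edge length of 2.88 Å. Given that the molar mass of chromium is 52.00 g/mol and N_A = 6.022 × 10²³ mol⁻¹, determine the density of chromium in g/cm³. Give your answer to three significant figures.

7.23 g/cm³

A BCC unit cell contains Z = 2 atoms.
Cell volume: a³ = (2.88 Å)³ = (2.880 × 10^-8 cm)³ = 2.389 × 10^-23 cm³.
ρ = Z·M/(N_A·a³) = 2 × 52.00 / (6.022 × 10²³ × 2.389 × 10^-23) = 7.230 g/cm³.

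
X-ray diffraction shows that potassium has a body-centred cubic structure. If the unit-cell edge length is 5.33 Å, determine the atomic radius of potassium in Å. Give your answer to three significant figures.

2.31 Å

In a BCC lattice, atoms touch along the body diagonal, so √3·a = 4r.
r = √3·a/4 = 1.7321 × 5.33 / 4 = 2.31 Å.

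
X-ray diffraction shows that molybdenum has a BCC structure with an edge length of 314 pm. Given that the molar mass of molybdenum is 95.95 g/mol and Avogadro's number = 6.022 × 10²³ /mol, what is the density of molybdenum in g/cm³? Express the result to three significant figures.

A BCC unit cell contains Z = 2 atoms.
Cell volume: a³ = (314 pm)³ = (3.140 × 10^-8 cm)³ = 3.096 × 10^-23 cm³.
ρ = Z·M/(N_A·a³) = 2 × 95.95 / (6.022 × 10²³ × 3.096 × 10^-23) = 10.29 g/cm³.

10.3 g/cm³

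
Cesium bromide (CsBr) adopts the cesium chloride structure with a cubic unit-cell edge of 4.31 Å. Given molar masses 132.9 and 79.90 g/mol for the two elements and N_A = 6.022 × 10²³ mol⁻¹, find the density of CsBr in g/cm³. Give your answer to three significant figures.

The cesium chloride structure contains Z = 1 formula unit per cell; M(CsBr) = 132.9 + 79.90 = 212.8 g/mol.
a³ = (4.310 × 10^-8 cm)³ = 8.006 × 10^-23 cm³.
ρ = 1 × 212.8 / (6.022 × 10²³ × 8.006 × 10^-23) = 4.414 g/cm³.

4.41 g/cm³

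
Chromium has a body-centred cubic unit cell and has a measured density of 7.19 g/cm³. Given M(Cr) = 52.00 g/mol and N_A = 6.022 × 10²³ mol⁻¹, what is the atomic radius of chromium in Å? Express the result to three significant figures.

1.25 Å

For a BCC cell (Z = 2), a³ = Z·M/(N_A·ρ) = 2 × 52.00 / (6.022 × 10²³ × 7.190) = 2.402 × 10^-23 cm³, so a = 2.885 × 10^-8 cm = 2.885 Å.
Atoms touch along the body diagonal, so √3·a = 4r, so r = 0.4330 × a = 1.25 Å.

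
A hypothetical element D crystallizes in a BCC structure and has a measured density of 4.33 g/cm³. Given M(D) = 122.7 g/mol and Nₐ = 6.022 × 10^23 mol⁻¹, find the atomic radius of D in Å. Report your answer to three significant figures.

For a BCC cell (Z = 2), a³ = Z·M/(N_A·ρ) = 2 × 122.7 / (6.022 × 10²³ × 4.330) = 9.411 × 10^-23 cm³, so a = 4.549 × 10^-8 cm = 4.549 Å.
Atoms touch along the body diagonal, so √3·a = 4r, so r = 0.4330 × a = 1.97 Å.

1.97 Å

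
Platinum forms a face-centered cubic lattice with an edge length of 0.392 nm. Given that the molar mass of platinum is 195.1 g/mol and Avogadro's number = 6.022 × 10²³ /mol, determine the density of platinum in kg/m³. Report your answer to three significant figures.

An FCC unit cell contains Z = 4 atoms.
Cell volume: a³ = (0.392 nm)³ = (3.920 × 10^-8 cm)³ = 6.024 × 10^-23 cm³.
ρ = Z·M/(N_A·a³) = 4 × 195.1 / (6.022 × 10²³ × 6.024 × 10^-23) = 21.51 g/cm³ = 21500 kg/m³.

21500 kg/m³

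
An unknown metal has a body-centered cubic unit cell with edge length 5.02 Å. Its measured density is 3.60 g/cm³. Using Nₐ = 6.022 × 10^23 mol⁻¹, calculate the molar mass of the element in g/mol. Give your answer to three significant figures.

A BCC cell has Z = 2 atoms; a = 5.020 × 10^-8 cm.
M = ρ·N_A·a³/Z = 3.60 × 6.022 × 10²³ × 1.265 × 10^-22 / 2 = 137 g/mol.

137 g/mol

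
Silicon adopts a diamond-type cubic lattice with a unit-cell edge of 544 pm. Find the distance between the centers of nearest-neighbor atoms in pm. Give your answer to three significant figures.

In a diamond cubic structure, nearest neighbors lie along the body diagonal with √3·a = 8r; the nearest-neighbor distance equals 2r = 0.4330·a.
d = 0.4330 × 544 = 236 pm.

236 pm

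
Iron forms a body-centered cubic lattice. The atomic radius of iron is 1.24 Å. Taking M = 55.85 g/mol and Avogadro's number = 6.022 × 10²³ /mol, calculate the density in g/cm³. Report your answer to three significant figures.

7.90 g/cm³

In a BCC lattice, atoms touch along the body diagonal, so √3·a = 4r, giving a = 2.864 Å = 2.864 × 10^-8 cm.
With Z = 2, ρ = Z·M/(N_A·a³) = 2 × 55.85 / (6.022 × 10²³ × 2.348 × 10^-23) = 7.899 g/cm³.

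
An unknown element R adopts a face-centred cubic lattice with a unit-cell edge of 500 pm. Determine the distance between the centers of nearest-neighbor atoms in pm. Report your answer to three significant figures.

In an FCC structure, atoms touch along the face diagonal, so √2·a = 4r; the nearest-neighbor distance equals 2r = 0.7071·a.
d = 0.7071 × 500 = 354 pm.

354 pm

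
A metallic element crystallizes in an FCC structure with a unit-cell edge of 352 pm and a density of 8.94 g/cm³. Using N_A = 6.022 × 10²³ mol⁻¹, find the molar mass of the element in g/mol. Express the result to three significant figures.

58.7 g/mol

An FCC cell has Z = 4 atoms; a = 3.520 × 10^-8 cm.
M = ρ·N_A·a³/Z = 8.94 × 6.022 × 10²³ × 4.361 × 10^-23 / 4 = 58.7 g/mol.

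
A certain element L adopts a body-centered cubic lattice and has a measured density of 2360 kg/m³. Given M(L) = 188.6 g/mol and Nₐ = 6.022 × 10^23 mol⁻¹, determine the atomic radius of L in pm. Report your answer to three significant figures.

278 pm

For a BCC cell (Z = 2), a³ = Z·M/(N_A·ρ) = 2 × 188.6 / (6.022 × 10²³ × 2.360) = 2.654 × 10^-22 cm³, so a = 6.426 × 10^-8 cm = 642.6 pm.
Atoms touch along the body diagonal, so √3·a = 4r, so r = 0.4330 × a = 278 pm.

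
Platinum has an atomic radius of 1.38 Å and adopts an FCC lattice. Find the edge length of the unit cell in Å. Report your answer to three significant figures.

In an FCC lattice, atoms touch along the face diagonal, so √2·a = 4r.
a = 4r/√2 = 4 × 1.38 / 1.4142 = 3.90 Å.

3.90 Å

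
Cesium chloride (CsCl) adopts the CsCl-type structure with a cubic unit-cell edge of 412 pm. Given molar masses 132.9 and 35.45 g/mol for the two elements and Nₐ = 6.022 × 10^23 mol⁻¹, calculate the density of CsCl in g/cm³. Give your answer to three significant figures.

4.00 g/cm³

The CsCl-type structure contains Z = 1 formula unit per cell; M(CsCl) = 132.9 + 35.45 = 168.35 g/mol.
a³ = (4.120 × 10^-8 cm)³ = 6.993 × 10^-23 cm³.
ρ = 1 × 168.35 / (6.022 × 10²³ × 6.993 × 10^-23) = 3.997 g/cm³.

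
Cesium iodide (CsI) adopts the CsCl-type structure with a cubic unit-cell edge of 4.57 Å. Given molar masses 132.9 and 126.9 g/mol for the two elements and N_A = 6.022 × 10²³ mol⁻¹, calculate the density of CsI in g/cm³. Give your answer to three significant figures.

4.52 g/cm³

The CsCl-type structure contains Z = 1 formula unit per cell; M(CsI) = 132.9 + 126.9 = 259.8 g/mol.
a³ = (4.570 × 10^-8 cm)³ = 9.544 × 10^-23 cm³.
ρ = 1 × 259.8 / (6.022 × 10²³ × 9.544 × 10^-23) = 4.520 g/cm³.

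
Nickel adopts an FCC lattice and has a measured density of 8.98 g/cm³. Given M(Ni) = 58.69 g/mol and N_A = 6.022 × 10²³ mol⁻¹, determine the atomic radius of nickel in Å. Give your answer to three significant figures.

For an FCC cell (Z = 4), a³ = Z·M/(N_A·ρ) = 4 × 58.69 / (6.022 × 10²³ × 8.980) = 4.341 × 10^-23 cm³, so a = 3.515 × 10^-8 cm = 3.515 Å.
Atoms touch along the face diagonal, so √2·a = 4r, so r = 0.3536 × a = 1.24 Å.

1.24 Å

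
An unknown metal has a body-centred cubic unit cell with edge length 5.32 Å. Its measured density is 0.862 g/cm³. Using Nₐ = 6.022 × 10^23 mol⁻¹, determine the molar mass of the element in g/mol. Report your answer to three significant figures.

39.1 g/mol

A BCC cell has Z = 2 atoms; a = 5.320 × 10^-8 cm.
M = ρ·N_A·a³/Z = 0.862 × 6.022 × 10²³ × 1.506 × 10^-22 / 2 = 39.1 g/mol.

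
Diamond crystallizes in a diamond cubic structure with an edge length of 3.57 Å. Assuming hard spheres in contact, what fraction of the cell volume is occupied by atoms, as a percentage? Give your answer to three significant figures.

34.0%

In a diamond cubic lattice nearest neighbors lie along the body diagonal with √3·a = 8r, so r = 0.2165a = 0.7729 Å.
Packing fraction = Z·(4/3)πr³ / a³ = 8 × (4/3)π × (0.7729)³ / (3.57)³ = 0.3401 = 34.0%.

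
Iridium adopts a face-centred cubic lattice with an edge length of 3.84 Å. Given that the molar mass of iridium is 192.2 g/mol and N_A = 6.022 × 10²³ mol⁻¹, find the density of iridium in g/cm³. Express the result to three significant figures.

22.5 g/cm³

An FCC unit cell contains Z = 4 atoms.
Cell volume: a³ = (3.84 Å)³ = (3.840 × 10^-8 cm)³ = 5.662 × 10^-23 cm³.
ρ = Z·M/(N_A·a³) = 4 × 192.2 / (6.022 × 10²³ × 5.662 × 10^-23) = 22.55 g/cm³.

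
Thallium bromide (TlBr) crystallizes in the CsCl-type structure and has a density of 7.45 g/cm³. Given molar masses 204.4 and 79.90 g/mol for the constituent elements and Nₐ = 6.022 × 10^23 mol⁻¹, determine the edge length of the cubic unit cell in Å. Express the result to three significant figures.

3.99 Å

M(TlBr) = 284.3 g/mol; Z = 1 formula unit per cell.
a³ = Z·M/(N_A·ρ) = 1 × 284.3 / (6.022 × 10²³ × 7.45) = 6.337 × 10^-23 cm³, so a = 3.987 × 10^-8 cm = 3.99 Å.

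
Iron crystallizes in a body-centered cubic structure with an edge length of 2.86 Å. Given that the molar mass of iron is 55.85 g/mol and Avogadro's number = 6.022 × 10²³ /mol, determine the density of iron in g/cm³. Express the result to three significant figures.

A BCC unit cell contains Z = 2 atoms.
Cell volume: a³ = (2.86 Å)³ = (2.860 × 10^-8 cm)³ = 2.339 × 10^-23 cm³.
ρ = Z·M/(N_A·a³) = 2 × 55.85 / (6.022 × 10²³ × 2.339 × 10^-23) = 7.929 g/cm³.

7.93 g/cm³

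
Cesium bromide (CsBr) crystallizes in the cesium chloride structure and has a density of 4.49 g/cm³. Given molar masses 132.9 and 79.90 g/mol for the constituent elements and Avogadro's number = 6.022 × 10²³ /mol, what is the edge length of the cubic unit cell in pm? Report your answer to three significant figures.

M(CsBr) = 212.8 g/mol; Z = 1 formula unit per cell.
a³ = Z·M/(N_A·ρ) = 1 × 212.8 / (6.022 × 10²³ × 4.49) = 7.870 × 10^-23 cm³, so a = 4.285 × 10^-8 cm = 429 pm.

429 pm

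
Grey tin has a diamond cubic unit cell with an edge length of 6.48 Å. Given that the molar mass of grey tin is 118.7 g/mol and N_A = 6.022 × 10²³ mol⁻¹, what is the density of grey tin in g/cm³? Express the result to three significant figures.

5.80 g/cm³

A diamond cubic unit cell contains Z = 8 atoms.
Cell volume: a³ = (6.48 Å)³ = (6.480 × 10^-8 cm)³ = 2.721 × 10^-22 cm³.
ρ = Z·M/(N_A·a³) = 8 × 118.7 / (6.022 × 10²³ × 2.721 × 10^-22) = 5.795 g/cm³.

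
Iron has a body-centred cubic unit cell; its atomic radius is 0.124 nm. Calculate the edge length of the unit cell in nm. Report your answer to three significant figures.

0.286 nm

In a BCC lattice, atoms touch along the body diagonal, so √3·a = 4r.
a = 4r/√3 = 4 × 0.124 / 1.7321 = 0.286 nm.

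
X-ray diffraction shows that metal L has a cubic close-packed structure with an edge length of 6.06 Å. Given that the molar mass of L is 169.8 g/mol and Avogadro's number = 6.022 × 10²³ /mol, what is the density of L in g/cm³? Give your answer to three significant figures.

5.07 g/cm³

An FCC unit cell contains Z = 4 atoms.
Cell volume: a³ = (6.06 Å)³ = (6.060 × 10^-8 cm)³ = 2.225 × 10^-22 cm³.
ρ = Z·M/(N_A·a³) = 4 × 169.8 / (6.022 × 10²³ × 2.225 × 10^-22) = 5.068 g/cm³.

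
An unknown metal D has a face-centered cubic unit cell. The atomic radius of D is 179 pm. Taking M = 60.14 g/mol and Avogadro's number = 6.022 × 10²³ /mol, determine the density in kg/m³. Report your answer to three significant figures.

3080 kg/m³

In an FCC lattice, atoms touch along the face diagonal, so √2·a = 4r, giving a = 506.3 pm = 5.063 × 10^-8 cm.
With Z = 4, ρ = Z·M/(N_A·a³) = 4 × 60.14 / (6.022 × 10²³ × 1.298 × 10^-22) = 3.078 g/cm³ = 3080 kg/m³.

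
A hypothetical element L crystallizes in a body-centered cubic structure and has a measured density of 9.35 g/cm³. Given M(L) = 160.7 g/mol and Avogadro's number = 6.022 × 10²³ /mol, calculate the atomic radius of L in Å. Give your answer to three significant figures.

For a BCC cell (Z = 2), a³ = Z·M/(N_A·ρ) = 2 × 160.7 / (6.022 × 10²³ × 9.350) = 5.708 × 10^-23 cm³, so a = 3.850 × 10^-8 cm = 3.850 Å.
Atoms touch along the body diagonal, so √3·a = 4r, so r = 0.4330 × a = 1.67 Å.

1.67 Å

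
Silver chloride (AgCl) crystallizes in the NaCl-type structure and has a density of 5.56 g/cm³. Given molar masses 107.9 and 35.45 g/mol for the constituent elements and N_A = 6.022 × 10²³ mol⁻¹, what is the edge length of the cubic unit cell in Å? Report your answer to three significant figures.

5.55 Å

M(AgCl) = 143.35 g/mol; Z = 4 formula units per cell.
a³ = Z·M/(N_A·ρ) = 4 × 143.35 / (6.022 × 10²³ × 5.56) = 1.713 × 10^-22 cm³, so a = 5.553 × 10^-8 cm = 5.55 Å.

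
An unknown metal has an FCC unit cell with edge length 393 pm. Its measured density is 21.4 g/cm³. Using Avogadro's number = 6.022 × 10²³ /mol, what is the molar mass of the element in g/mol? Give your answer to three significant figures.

196 g/mol

An FCC cell has Z = 4 atoms; a = 3.930 × 10^-8 cm.
M = ρ·N_A·a³/Z = 21.4 × 6.022 × 10²³ × 6.070 × 10^-23 / 4 = 196 g/mol.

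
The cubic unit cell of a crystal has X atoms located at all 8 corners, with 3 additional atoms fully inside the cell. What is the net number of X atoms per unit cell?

4

Corner atoms are shared by 8 cells (1/8 each), interior atoms are unshared.
Net atoms = 8 × 1/8 + 3 = 1 + 3 = 4.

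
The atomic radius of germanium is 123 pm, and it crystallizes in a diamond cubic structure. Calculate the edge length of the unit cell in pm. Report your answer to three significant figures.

568 pm

In a diamond cubic lattice, nearest neighbors lie along the body diagonal with √3·a = 8r.
a = 8r/√3 = 8 × 123 / 1.7321 = 568 pm.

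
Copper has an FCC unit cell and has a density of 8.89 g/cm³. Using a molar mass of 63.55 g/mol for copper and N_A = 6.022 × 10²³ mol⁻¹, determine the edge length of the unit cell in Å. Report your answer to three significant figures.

3.62 Å

With Z = 4 atoms per FCC cell, a³ = Z·M/(N_A·ρ) = 4 × 63.55 / (6.022 × 10²³ × 8.890 g/cm³) = 4.748 × 10^-23 cm³.
a = (4.748 × 10^-23)^(1/3) = 3.621 × 10^-8 cm = 3.62 Å.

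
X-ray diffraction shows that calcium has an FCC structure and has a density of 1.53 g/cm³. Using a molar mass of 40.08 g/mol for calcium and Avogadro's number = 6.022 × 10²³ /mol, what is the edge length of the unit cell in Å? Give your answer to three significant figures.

With Z = 4 atoms per FCC cell, a³ = Z·M/(N_A·ρ) = 4 × 40.08 / (6.022 × 10²³ × 1.530 g/cm³) = 1.740 × 10^-22 cm³.
a = (1.740 × 10^-22)^(1/3) = 5.583 × 10^-8 cm = 5.58 Å.

5.58 Å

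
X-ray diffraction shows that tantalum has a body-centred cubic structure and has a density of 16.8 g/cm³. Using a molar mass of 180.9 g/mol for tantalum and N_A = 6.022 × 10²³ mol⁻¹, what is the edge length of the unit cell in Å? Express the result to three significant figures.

3.29 Å

With Z = 2 atoms per BCC cell, a³ = Z·M/(N_A·ρ) = 2 × 180.9 / (6.022 × 10²³ × 16.80 g/cm³) = 3.576 × 10^-23 cm³.
a = (3.576 × 10^-23)^(1/3) = 3.295 × 10^-8 cm = 3.29 Å.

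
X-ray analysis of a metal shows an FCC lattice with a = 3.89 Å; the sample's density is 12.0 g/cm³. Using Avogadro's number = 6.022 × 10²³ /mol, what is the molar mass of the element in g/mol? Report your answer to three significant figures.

An FCC cell has Z = 4 atoms; a = 3.890 × 10^-8 cm.
M = ρ·N_A·a³/Z = 12.0 × 6.022 × 10²³ × 5.886 × 10^-23 / 4 = 106 g/mol.

106 g/mol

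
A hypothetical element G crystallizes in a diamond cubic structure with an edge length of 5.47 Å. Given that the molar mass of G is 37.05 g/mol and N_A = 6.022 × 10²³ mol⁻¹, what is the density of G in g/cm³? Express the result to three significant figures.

A diamond cubic unit cell contains Z = 8 atoms.
Cell volume: a³ = (5.47 Å)³ = (5.470 × 10^-8 cm)³ = 1.637 × 10^-22 cm³.
ρ = Z·M/(N_A·a³) = 8 × 37.05 / (6.022 × 10²³ × 1.637 × 10^-22) = 3.007 g/cm³.

3.01 g/cm³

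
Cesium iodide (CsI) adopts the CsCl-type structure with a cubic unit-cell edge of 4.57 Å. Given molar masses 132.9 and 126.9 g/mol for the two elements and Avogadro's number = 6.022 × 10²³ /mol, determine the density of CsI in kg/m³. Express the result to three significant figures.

The CsCl-type structure contains Z = 1 formula unit per cell; M(CsI) = 132.9 + 126.9 = 259.8 g/mol.
a³ = (4.570 × 10^-8 cm)³ = 9.544 × 10^-23 cm³.
ρ = 1 × 259.8 / (6.022 × 10²³ × 9.544 × 10^-23) = 4.520 g/cm³ = 4520 kg/m³.

4520 kg/m³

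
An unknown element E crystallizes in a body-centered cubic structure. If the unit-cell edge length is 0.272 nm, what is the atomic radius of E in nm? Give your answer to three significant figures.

0.118 nm

In a BCC lattice, atoms touch along the body diagonal, so √3·a = 4r.
r = √3·a/4 = 1.7321 × 0.272 / 4 = 0.118 nm.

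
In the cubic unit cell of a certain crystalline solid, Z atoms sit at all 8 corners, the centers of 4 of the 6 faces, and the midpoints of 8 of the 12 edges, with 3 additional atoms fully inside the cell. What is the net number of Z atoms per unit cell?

Corner atoms are shared by 8 cells (1/8 each), face atoms by 2 (1/2 each), edge atoms by 4 (1/4 each), interior atoms are unshared.
Net atoms = 8 × 1/8 + 4 × 1/2 + 8 × 1/4 + 3 = 1 + 2 + 2 + 3 = 8.

8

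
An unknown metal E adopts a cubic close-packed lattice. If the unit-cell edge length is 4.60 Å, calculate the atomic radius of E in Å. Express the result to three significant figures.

In an FCC lattice, atoms touch along the face diagonal, so √2·a = 4r.
r = √2·a/4 = 1.4142 × 4.60 / 4 = 1.63 Å.

1.63 Å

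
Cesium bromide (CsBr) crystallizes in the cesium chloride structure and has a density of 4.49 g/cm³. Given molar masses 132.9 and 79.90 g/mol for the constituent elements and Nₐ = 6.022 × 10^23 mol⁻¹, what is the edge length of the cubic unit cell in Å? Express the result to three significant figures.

M(CsBr) = 212.8 g/mol; Z = 1 formula unit per cell.
a³ = Z·M/(N_A·ρ) = 1 × 212.8 / (6.022 × 10²³ × 4.49) = 7.870 × 10^-23 cm³, so a = 4.285 × 10^-8 cm = 4.29 Å.

4.29 Å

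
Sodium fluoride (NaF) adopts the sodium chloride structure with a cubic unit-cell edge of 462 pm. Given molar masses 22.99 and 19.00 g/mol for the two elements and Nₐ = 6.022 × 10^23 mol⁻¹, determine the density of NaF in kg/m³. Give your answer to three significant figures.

The sodium chloride structure contains Z = 4 formula units per cell; M(NaF) = 22.99 + 19.00 = 41.99 g/mol.
a³ = (4.620 × 10^-8 cm)³ = 9.861 × 10^-23 cm³.
ρ = 4 × 41.99 / (6.022 × 10²³ × 9.861 × 10^-23) = 2.828 g/cm³ = 2830 kg/m³.

2830 kg/m³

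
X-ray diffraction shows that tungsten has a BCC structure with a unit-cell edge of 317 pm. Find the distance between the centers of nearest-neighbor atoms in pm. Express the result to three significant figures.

275 pm

In a BCC structure, atoms touch along the body diagonal, so √3·a = 4r; the nearest-neighbor distance equals 2r = 0.8660·a.
d = 0.8660 × 317 = 275 pm.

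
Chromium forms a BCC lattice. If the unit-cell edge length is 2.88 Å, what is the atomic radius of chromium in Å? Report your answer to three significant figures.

In a BCC lattice, atoms touch along the body diagonal, so √3·a = 4r.
r = √3·a/4 = 1.7321 × 2.88 / 4 = 1.25 Å.

1.25 Å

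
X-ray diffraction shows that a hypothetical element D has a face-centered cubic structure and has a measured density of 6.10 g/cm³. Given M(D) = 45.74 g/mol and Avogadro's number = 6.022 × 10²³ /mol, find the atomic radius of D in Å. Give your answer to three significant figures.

For an FCC cell (Z = 4), a³ = Z·M/(N_A·ρ) = 4 × 45.74 / (6.022 × 10²³ × 6.100) = 4.981 × 10^-23 cm³, so a = 3.679 × 10^-8 cm = 3.679 Å.
Atoms touch along the face diagonal, so √2·a = 4r, so r = 0.3536 × a = 1.30 Å.

1.30 Å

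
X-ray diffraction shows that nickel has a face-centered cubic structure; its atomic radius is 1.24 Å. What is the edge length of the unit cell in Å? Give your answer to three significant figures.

In an FCC lattice, atoms touch along the face diagonal, so √2·a = 4r.
a = 4r/√2 = 4 × 1.24 / 1.4142 = 3.51 Å.

3.51 Å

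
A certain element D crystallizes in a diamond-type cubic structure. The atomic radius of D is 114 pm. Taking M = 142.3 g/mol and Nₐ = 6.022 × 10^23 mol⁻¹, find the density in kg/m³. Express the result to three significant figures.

12900 kg/m³

In a diamond cubic lattice, nearest neighbors lie along the body diagonal with √3·a = 8r, giving a = 526.5 pm = 5.265 × 10^-8 cm.
With Z = 8, ρ = Z·M/(N_A·a³) = 8 × 142.3 / (6.022 × 10²³ × 1.460 × 10^-22) = 12.95 g/cm³ = 12900 kg/m³.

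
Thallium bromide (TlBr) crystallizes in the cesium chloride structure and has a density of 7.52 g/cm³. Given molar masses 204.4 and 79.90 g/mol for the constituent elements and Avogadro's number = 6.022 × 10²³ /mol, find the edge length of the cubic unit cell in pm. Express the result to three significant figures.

M(TlBr) = 284.3 g/mol; Z = 1 formula unit per cell.
a³ = Z·M/(N_A·ρ) = 1 × 284.3 / (6.022 × 10²³ × 7.52) = 6.278 × 10^-23 cm³, so a = 3.974 × 10^-8 cm = 397 pm.

397 pm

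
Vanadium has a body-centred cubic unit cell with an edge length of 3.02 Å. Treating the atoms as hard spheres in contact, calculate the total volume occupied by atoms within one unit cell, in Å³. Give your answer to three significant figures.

In a BCC lattice atoms touch along the body diagonal, so √3·a = 4r, so r = 0.4330a = 1.308 Å.
V_atoms = Z × (4/3)πr³ = 2 × (4/3)π × (1.308)³ = 18.7 Å³.

18.7 Å³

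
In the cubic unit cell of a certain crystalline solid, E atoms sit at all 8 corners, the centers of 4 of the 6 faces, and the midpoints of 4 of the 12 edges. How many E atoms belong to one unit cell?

4

Corner atoms are shared by 8 cells (1/8 each), face atoms by 2 (1/2 each), edge atoms by 4 (1/4 each).
Net atoms = 8 × 1/8 + 4 × 1/2 + 4 × 1/4 = 1 + 2 + 1 = 4.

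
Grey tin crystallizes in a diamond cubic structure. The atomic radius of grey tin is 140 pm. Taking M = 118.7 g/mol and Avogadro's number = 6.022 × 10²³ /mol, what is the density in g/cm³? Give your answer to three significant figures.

In a diamond cubic lattice, nearest neighbors lie along the body diagonal with √3·a = 8r, giving a = 646.6 pm = 6.466 × 10^-8 cm.
With Z = 8, ρ = Z·M/(N_A·a³) = 8 × 118.7 / (6.022 × 10²³ × 2.704 × 10^-22) = 5.832 g/cm³.

5.83 g/cm³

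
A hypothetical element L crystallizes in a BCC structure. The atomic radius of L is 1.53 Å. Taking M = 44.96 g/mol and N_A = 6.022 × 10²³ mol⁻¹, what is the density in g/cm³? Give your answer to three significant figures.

In a BCC lattice, atoms touch along the body diagonal, so √3·a = 4r, giving a = 3.533 Å = 3.533 × 10^-8 cm.
With Z = 2, ρ = Z·M/(N_A·a³) = 2 × 44.96 / (6.022 × 10²³ × 4.411 × 10^-23) = 3.385 g/cm³.

3.38 g/cm³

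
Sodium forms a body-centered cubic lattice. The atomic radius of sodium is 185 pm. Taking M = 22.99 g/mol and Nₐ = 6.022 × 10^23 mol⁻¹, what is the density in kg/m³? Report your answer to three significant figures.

979 kg/m³

In a BCC lattice, atoms touch along the body diagonal, so √3·a = 4r, giving a = 427.2 pm = 4.272 × 10^-8 cm.
With Z = 2, ρ = Z·M/(N_A·a³) = 2 × 22.99 / (6.022 × 10²³ × 7.799 × 10^-23) = 0.9791 g/cm³ = 979 kg/m³.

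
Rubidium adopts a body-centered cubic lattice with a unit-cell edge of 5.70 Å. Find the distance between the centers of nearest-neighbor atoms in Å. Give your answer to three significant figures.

In a BCC structure, atoms touch along the body diagonal, so √3·a = 4r; the nearest-neighbor distance equals 2r = 0.8660·a.
d = 0.8660 × 5.70 = 4.94 Å.

4.94 Å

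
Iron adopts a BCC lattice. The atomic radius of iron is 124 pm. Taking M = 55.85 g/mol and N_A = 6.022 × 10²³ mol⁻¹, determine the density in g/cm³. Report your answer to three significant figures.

7.90 g/cm³

In a BCC lattice, atoms touch along the body diagonal, so √3·a = 4r, giving a = 286.4 pm = 2.864 × 10^-8 cm.
With Z = 2, ρ = Z·M/(N_A·a³) = 2 × 55.85 / (6.022 × 10²³ × 2.348 × 10^-23) = 7.899 g/cm³.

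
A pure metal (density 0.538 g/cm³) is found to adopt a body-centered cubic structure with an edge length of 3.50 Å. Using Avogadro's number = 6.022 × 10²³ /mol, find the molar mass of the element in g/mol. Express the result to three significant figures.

A BCC cell has Z = 2 atoms; a = 3.500 × 10^-8 cm.
M = ρ·N_A·a³/Z = 0.538 × 6.022 × 10²³ × 4.288 × 10^-23 / 2 = 6.95 g/mol.

6.95 g/mol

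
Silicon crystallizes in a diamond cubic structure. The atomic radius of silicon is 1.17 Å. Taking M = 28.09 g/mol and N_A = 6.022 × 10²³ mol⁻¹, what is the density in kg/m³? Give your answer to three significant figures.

2360 kg/m³

In a diamond cubic lattice, nearest neighbors lie along the body diagonal with √3·a = 8r, giving a = 5.404 Å = 5.404 × 10^-8 cm.
With Z = 8, ρ = Z·M/(N_A·a³) = 8 × 28.09 / (6.022 × 10²³ × 1.578 × 10^-22) = 2.365 g/cm³ = 2360 kg/m³.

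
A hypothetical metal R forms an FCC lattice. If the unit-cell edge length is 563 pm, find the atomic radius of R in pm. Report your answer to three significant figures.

In an FCC lattice, atoms touch along the face diagonal, so √2·a = 4r.
r = √2·a/4 = 1.4142 × 563 / 4 = 199 pm.

199 pm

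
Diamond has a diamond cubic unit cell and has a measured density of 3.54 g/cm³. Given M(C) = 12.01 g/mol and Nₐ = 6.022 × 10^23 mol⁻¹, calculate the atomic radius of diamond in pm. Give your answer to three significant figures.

77.0 pm

For a diamond cubic cell (Z = 8), a³ = Z·M/(N_A·ρ) = 8 × 12.01 / (6.022 × 10²³ × 3.540) = 4.507 × 10^-23 cm³, so a = 3.559 × 10^-8 cm = 355.9 pm.
Nearest neighbors lie along the body diagonal with √3·a = 8r, so r = 0.2165 × a = 77.0 pm.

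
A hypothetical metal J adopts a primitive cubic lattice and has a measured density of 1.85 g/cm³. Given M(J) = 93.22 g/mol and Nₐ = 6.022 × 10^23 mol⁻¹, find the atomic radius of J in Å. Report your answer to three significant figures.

2.19 Å

For a simple cubic cell (Z = 1), a³ = Z·M/(N_A·ρ) = 1 × 93.22 / (6.022 × 10²³ × 1.850) = 8.368 × 10^-23 cm³, so a = 4.374 × 10^-8 cm = 4.374 Å.
Atoms touch along the cell edge, so a = 2r, so r = 0.5000 × a = 2.19 Å.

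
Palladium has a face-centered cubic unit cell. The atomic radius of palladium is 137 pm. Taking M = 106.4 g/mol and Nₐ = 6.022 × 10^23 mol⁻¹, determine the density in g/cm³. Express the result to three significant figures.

In an FCC lattice, atoms touch along the face diagonal, so √2·a = 4r, giving a = 387.5 pm = 3.875 × 10^-8 cm.
With Z = 4, ρ = Z·M/(N_A·a³) = 4 × 106.4 / (6.022 × 10²³ × 5.818 × 10^-23) = 12.15 g/cm³.

12.1 g/cm³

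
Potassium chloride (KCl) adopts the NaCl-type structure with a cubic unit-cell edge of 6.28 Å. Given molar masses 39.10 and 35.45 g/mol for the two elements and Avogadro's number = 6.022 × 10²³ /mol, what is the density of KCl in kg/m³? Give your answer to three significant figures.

2000 kg/m³

The NaCl-type structure contains Z = 4 formula units per cell; M(KCl) = 39.10 + 35.45 = 74.55 g/mol.
a³ = (6.280 × 10^-8 cm)³ = 2.477 × 10^-22 cm³.
ρ = 4 × 74.55 / (6.022 × 10²³ × 2.477 × 10^-22) = 1.999 g/cm³ = 2000 kg/m³.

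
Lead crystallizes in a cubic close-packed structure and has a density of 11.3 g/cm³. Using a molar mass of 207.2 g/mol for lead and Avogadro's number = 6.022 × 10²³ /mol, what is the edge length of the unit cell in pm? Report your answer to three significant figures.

496 pm

With Z = 4 atoms per FCC cell, a³ = Z·M/(N_A·ρ) = 4 × 207.2 / (6.022 × 10²³ × 11.30 g/cm³) = 1.218 × 10^-22 cm³.
a = (1.218 × 10^-22)^(1/3) = 4.957 × 10^-8 cm = 496 pm.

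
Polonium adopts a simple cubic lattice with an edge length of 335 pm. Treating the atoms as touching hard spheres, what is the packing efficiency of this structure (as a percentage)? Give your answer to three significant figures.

52.4%

In a simple cubic lattice atoms touch along the cell edge, so a = 2r, so r = 0.5000a = 167.5 pm.
Packing fraction = Z·(4/3)πr³ / a³ = 1 × (4/3)π × (167.5)³ / (335)³ = 0.5236 = 52.4%.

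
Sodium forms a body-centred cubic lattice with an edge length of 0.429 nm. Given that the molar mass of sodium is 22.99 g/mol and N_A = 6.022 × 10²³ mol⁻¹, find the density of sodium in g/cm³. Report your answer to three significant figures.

0.967 g/cm³

A BCC unit cell contains Z = 2 atoms.
Cell volume: a³ = (0.429 nm)³ = (4.290 × 10^-8 cm)³ = 7.895 × 10^-23 cm³.
ρ = Z·M/(N_A·a³) = 2 × 22.99 / (6.022 × 10²³ × 7.895 × 10^-23) = 0.9671 g/cm³.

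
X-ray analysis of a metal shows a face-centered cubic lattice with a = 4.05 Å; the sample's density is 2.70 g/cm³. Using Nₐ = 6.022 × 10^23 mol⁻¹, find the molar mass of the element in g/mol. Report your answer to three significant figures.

27.0 g/mol

An FCC cell has Z = 4 atoms; a = 4.050 × 10^-8 cm.
M = ρ·N_A·a³/Z = 2.70 × 6.022 × 10²³ × 6.643 × 10^-23 / 4 = 27.0 g/mol.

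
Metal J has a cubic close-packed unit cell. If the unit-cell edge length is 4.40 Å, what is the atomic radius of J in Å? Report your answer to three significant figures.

1.56 Å

In an FCC lattice, atoms touch along the face diagonal, so √2·a = 4r.
r = √2·a/4 = 1.4142 × 4.40 / 4 = 1.56 Å.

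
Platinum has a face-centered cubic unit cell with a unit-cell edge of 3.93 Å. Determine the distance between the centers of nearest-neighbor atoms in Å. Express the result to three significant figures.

In an FCC structure, atoms touch along the face diagonal, so √2·a = 4r; the nearest-neighbor distance equals 2r = 0.7071·a.
d = 0.7071 × 3.93 = 2.78 Å.

2.78 Å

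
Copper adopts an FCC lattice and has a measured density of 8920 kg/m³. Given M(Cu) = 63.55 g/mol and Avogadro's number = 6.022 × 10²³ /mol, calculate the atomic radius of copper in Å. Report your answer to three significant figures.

For an FCC cell (Z = 4), a³ = Z·M/(N_A·ρ) = 4 × 63.55 / (6.022 × 10²³ × 8.920) = 4.732 × 10^-23 cm³, so a = 3.617 × 10^-8 cm = 3.617 Å.
Atoms touch along the face diagonal, so √2·a = 4r, so r = 0.3536 × a = 1.28 Å.

1.28 Å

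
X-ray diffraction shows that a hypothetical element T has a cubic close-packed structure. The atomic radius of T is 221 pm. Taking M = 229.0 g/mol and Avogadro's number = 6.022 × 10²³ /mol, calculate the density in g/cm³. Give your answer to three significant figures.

6.23 g/cm³

In an FCC lattice, atoms touch along the face diagonal, so √2·a = 4r, giving a = 625.1 pm = 6.251 × 10^-8 cm.
With Z = 4, ρ = Z·M/(N_A·a³) = 4 × 229.0 / (6.022 × 10²³ × 2.442 × 10^-22) = 6.228 g/cm³.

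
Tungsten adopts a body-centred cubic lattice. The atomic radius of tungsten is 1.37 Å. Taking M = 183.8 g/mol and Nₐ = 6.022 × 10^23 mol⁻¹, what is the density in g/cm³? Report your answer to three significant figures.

19.3 g/cm³

In a BCC lattice, atoms touch along the body diagonal, so √3·a = 4r, giving a = 3.164 Å = 3.164 × 10^-8 cm.
With Z = 2, ρ = Z·M/(N_A·a³) = 2 × 183.8 / (6.022 × 10²³ × 3.167 × 10^-23) = 19.27 g/cm³.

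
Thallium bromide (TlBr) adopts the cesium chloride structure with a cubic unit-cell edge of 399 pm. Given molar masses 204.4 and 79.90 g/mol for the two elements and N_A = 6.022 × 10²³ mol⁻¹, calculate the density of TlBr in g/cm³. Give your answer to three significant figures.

7.43 g/cm³

The cesium chloride structure contains Z = 1 formula unit per cell; M(TlBr) = 204.4 + 79.90 = 284.3 g/mol.
a³ = (3.990 × 10^-8 cm)³ = 6.352 × 10^-23 cm³.
ρ = 1 × 284.3 / (6.022 × 10²³ × 6.352 × 10^-23) = 7.432 g/cm³.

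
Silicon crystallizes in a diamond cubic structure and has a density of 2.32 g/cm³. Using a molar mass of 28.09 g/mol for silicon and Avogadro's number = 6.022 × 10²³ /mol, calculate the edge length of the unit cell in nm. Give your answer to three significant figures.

0.544 nm

With Z = 8 atoms per diamond cubic cell, a³ = Z·M/(N_A·ρ) = 8 × 28.09 / (6.022 × 10²³ × 2.320 g/cm³) = 1.608 × 10^-22 cm³.
a = (1.608 × 10^-22)^(1/3) = 5.438 × 10^-8 cm = 0.544 nm.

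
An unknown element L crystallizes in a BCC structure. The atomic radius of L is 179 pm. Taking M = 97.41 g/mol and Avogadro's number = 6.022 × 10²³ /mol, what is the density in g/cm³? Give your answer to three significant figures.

4.58 g/cm³

In a BCC lattice, atoms touch along the body diagonal, so √3·a = 4r, giving a = 413.4 pm = 4.134 × 10^-8 cm.
With Z = 2, ρ = Z·M/(N_A·a³) = 2 × 97.41 / (6.022 × 10²³ × 7.064 × 10^-23) = 4.580 g/cm³.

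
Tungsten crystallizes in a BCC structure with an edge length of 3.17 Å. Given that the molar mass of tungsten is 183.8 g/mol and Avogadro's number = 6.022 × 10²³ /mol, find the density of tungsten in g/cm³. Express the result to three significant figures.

A BCC unit cell contains Z = 2 atoms.
Cell volume: a³ = (3.17 Å)³ = (3.170 × 10^-8 cm)³ = 3.186 × 10^-23 cm³.
ρ = Z·M/(N_A·a³) = 2 × 183.8 / (6.022 × 10²³ × 3.186 × 10^-23) = 19.16 g/cm³.

19.2 g/cm³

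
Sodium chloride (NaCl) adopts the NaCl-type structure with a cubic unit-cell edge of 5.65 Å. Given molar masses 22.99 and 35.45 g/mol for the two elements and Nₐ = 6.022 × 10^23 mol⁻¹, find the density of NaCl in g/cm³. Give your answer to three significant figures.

2.15 g/cm³

The NaCl-type structure contains Z = 4 formula units per cell; M(NaCl) = 22.99 + 35.45 = 58.44 g/mol.
a³ = (5.650 × 10^-8 cm)³ = 1.804 × 10^-22 cm³.
ρ = 4 × 58.44 / (6.022 × 10²³ × 1.804 × 10^-22) = 2.152 g/cm³.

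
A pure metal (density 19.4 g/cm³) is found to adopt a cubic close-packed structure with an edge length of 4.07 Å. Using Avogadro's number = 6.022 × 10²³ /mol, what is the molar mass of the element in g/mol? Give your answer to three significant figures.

An FCC cell has Z = 4 atoms; a = 4.070 × 10^-8 cm.
M = ρ·N_A·a³/Z = 19.4 × 6.022 × 10²³ × 6.742 × 10^-23 / 4 = 197 g/mol.

197 g/mol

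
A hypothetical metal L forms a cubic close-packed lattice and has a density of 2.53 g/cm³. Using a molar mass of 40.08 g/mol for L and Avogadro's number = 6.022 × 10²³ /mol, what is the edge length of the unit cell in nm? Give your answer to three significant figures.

0.472 nm

With Z = 4 atoms per FCC cell, a³ = Z·M/(N_A·ρ) = 4 × 40.08 / (6.022 × 10²³ × 2.530 g/cm³) = 1.052 × 10^-22 cm³.
a = (1.052 × 10^-22)^(1/3) = 4.721 × 10^-8 cm = 0.472 nm.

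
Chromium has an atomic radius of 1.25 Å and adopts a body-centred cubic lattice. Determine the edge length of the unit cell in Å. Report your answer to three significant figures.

In a BCC lattice, atoms touch along the body diagonal, so √3·a = 4r.
a = 4r/√3 = 4 × 1.25 / 1.7321 = 2.89 Å.

2.89 Å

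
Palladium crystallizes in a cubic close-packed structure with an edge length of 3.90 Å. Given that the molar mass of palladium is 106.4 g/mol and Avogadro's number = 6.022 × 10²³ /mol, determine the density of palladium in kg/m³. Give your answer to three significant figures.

11900 kg/m³

An FCC unit cell contains Z = 4 atoms.
Cell volume: a³ = (3.90 Å)³ = (3.900 × 10^-8 cm)³ = 5.932 × 10^-23 cm³.
ρ = Z·M/(N_A·a³) = 4 × 106.4 / (6.022 × 10²³ × 5.932 × 10^-23) = 11.91 g/cm³ = 11900 kg/m³.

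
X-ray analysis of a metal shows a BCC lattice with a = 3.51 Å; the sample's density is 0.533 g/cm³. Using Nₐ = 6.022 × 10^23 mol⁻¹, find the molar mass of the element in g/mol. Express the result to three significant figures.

6.94 g/mol

A BCC cell has Z = 2 atoms; a = 3.510 × 10^-8 cm.
M = ρ·N_A·a³/Z = 0.533 × 6.022 × 10²³ × 4.324 × 10^-23 / 2 = 6.94 g/mol.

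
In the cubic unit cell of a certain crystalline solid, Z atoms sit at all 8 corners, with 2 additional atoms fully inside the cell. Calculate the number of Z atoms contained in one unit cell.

Corner atoms are shared by 8 cells (1/8 each), interior atoms are unshared.
Net atoms = 8 × 1/8 + 2 = 1 + 2 = 3.

3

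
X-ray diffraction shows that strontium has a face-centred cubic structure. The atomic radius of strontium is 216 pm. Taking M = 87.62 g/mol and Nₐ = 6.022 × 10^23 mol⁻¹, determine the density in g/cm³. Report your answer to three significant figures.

In an FCC lattice, atoms touch along the face diagonal, so √2·a = 4r, giving a = 610.9 pm = 6.109 × 10^-8 cm.
With Z = 4, ρ = Z·M/(N_A·a³) = 4 × 87.62 / (6.022 × 10²³ × 2.280 × 10^-22) = 2.552 g/cm³.

2.55 g/cm³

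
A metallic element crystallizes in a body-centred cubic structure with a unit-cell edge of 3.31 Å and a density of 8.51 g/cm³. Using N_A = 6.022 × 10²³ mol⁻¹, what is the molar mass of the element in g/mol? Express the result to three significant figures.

A BCC cell has Z = 2 atoms; a = 3.310 × 10^-8 cm.
M = ρ·N_A·a³/Z = 8.51 × 6.022 × 10²³ × 3.626 × 10^-23 / 2 = 92.9 g/mol.

92.9 g/mol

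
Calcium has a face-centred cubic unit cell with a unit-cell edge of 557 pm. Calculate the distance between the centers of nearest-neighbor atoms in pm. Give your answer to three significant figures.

394 pm

In an FCC structure, atoms touch along the face diagonal, so √2·a = 4r; the nearest-neighbor distance equals 2r = 0.7071·a.
d = 0.7071 × 557 = 394 pm.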